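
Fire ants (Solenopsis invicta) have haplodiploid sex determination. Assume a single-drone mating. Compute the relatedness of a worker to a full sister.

0.75

Haplodiploid full sisters inherit their father's entire haploid genome identically (contributing 1/2) and on average half of their mother's contribution (1/2 · 1/2 = 1/4); r = 1/2 + 1/4 = 3/4.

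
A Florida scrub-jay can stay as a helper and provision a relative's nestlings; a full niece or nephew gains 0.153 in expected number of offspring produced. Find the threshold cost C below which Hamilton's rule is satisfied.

r to a full niece or nephew = 0.25 (full aunt/uncle↔niece/nephew: two paths of length 3 through the shared grandparent pair: r = 2·(1/2)^3 = 1/4).
Hamilton's rule: n·r·B > C, so the trait is favored while C < n·r·B = 1·0.25·0.153 = 0.03825.

0.03825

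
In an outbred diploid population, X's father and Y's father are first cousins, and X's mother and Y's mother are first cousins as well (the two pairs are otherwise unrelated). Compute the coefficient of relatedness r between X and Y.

With two independent routes of shared ancestry, r is the sum of the two contributions.
X and Y are related in two ways: second cousins through their fathers (r = 1/32) and second cousins through their mothers (r = 1/32).
r = 1/32 + 1/32 = 1/16 = 0.0625.

0.0625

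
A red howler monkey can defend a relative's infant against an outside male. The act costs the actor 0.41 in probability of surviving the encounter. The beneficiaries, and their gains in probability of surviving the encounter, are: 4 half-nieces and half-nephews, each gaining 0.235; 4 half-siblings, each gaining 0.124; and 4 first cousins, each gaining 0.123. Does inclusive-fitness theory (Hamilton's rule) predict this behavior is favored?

No

Hamilton's rule: the trait is favored when the sum of r·B over every recipient exceeds the actor's cost C.
r to a half-niece or half-nephew = 1/8 (half-aunt/uncle↔niece/nephew: one path of length 3: r = (1/2)^3 = 1/8).
r to a half-sibling = 1/4 (half-sibs share one parent — one path of length 2: r = (1/2)^2 = 1/4).
r to a first cousin = 0.125 (first cousins share one grandparent pair — two paths of length 4: r = 2·(1/2)^4 = 1/8).
Summing one r·B term per recipient: 4·0.125·0.235 + 4·0.25·0.124 + 4·0.125·0.123 = 0.303.
0.303 < 0.41: the indirect benefit is less than the cost.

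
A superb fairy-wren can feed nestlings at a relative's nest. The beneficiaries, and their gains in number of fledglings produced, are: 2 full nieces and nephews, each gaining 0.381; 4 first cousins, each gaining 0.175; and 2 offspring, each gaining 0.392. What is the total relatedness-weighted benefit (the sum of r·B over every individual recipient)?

0.67

r to a full niece or nephew = 1/4 (full aunt/uncle↔niece/nephew: two paths of length 3 through the shared grandparent pair: r = 2·(1/2)^3 = 1/4).
r to a first cousin = 0.125 (first cousins share one grandparent pair — two paths of length 4: r = 2·(1/2)^4 = 1/8).
r to an offspring = 1/2 (one parent–offspring link: r = (1/2)^1 = 1/2).
Summing one r·B term per recipient: 2·0.25·0.381 + 4·0.125·0.175 + 2·0.5·0.392 = 0.67.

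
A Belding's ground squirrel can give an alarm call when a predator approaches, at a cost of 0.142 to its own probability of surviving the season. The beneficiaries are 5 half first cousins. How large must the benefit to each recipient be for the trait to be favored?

r to a half first cousin = 1/16 (half first cousins share one grandparent — one path of length 4: r = (1/2)^4 = 1/16).
Hamilton's rule with n recipients of equal r: n·r·B > C, so B > C/(n·r) = 0.142/(5·0.0625) = 0.4544.

0.4544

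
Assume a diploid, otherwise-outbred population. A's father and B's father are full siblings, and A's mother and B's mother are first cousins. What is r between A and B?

Wright's path rule: contributions from independent ancestry routes add.
A and B are related in two ways: first cousins through their fathers (r = 1/8) and second cousins through their mothers (r = 1/32).
r = 1/8 + 1/32 = 5/32 = 0.15625.

0.15625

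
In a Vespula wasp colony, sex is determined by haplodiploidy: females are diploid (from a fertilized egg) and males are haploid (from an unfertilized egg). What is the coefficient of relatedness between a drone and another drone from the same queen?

0.5

Haploid brothers each carry a random half of the queen's diploid genome, so on average they share half: r = 1/2.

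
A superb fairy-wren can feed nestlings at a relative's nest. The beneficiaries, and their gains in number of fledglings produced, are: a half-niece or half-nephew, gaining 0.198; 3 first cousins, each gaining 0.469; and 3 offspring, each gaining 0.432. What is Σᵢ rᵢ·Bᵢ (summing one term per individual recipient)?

0.848625

r to a half-niece or half-nephew = 1/8 (half-aunt/uncle↔niece/nephew: one path of length 3: r = (1/2)^3 = 1/8).
r to a first cousin = 1/8 (first cousins share one grandparent pair — two paths of length 4: r = 2·(1/2)^4 = 1/8).
r to an offspring = 1/2 (one parent–offspring link: r = (1/2)^1 = 1/2).
Summing one r·B term per recipient: 1·0.125·0.198 + 3·0.125·0.469 + 3·0.5·0.432 = 0.848625.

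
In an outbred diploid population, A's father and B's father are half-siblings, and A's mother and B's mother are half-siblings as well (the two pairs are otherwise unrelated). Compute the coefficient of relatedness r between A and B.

With two independent routes of shared ancestry, r is the sum of the two contributions.
A and B are related in two ways: half first cousins through their fathers (r = 1/16) and half first cousins through their mothers (r = 1/16).
r = 1/16 + 1/16 = 1/8 = 0.125.

0.125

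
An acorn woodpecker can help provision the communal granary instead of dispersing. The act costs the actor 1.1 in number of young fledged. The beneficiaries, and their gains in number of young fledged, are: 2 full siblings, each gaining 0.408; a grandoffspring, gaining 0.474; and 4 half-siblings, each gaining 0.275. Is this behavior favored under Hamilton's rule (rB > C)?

Hamilton's rule: the trait is favored when the sum of r·B over every recipient exceeds the actor's cost C.
r to a full sibling = 0.5 (full sibs share both parents — two paths of length 2: r = 2·(1/2)^2 = 1/2).
r to a grandoffspring = 0.25 (two parent–offspring links: r = (1/2)^2 = 1/4).
r to a half-sibling = 0.25 (half-sibs share one parent — one path of length 2: r = (1/2)^2 = 1/4).
Summing one r·B term per recipient: 2·0.5·0.408 + 1·0.25·0.474 + 4·0.25·0.275 = 0.8015.
0.8015 < 1.1: the indirect benefit is less than the cost.

No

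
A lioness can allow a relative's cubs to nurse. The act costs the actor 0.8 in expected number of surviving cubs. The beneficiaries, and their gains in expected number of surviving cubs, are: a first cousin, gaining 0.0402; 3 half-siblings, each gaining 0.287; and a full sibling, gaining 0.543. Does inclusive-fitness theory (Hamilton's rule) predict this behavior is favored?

Hamilton's rule: the trait is favored when the sum of r·B over every recipient exceeds the actor's cost C.
r to a first cousin = 0.125 (first cousins share one grandparent pair — two paths of length 4: r = 2·(1/2)^4 = 1/8).
r to a half-sibling = 1/4 (half-sibs share one parent — one path of length 2: r = (1/2)^2 = 1/4).
r to a full sibling = 0.5 (full sibs share both parents — two paths of length 2: r = 2·(1/2)^2 = 1/2).
Summing one r·B term per recipient: 1·0.125·0.0402 + 3·0.25·0.287 + 1·0.5·0.543 = 0.491775.
0.491775 < 0.8: the indirect benefit is less than the cost.

No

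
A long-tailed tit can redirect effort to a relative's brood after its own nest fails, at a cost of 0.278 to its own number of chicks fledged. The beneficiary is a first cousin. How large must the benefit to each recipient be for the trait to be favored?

r to a first cousin = 0.125 (first cousins share one grandparent pair — two paths of length 4: r = 2·(1/2)^4 = 1/8).
Hamilton's rule with n recipients of equal r: n·r·B > C, so B > C/(n·r) = 0.278/(1·0.125) = 2.224.

2.224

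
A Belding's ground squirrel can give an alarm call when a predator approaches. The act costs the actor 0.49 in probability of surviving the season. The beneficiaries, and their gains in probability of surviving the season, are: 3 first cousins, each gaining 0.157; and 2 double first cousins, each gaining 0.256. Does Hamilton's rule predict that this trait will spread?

No

Hamilton's rule: the trait is favored when the sum of r·B over every recipient exceeds the actor's cost C.
r to a first cousin = 1/8 (first cousins share one grandparent pair — two paths of length 4: r = 2·(1/2)^4 = 1/8).
r to a double first cousin = 0.25 (double first cousins share both grandparent pairs — four paths of length 4: r = 4·(1/2)^4 = 1/4).
Summing one r·B term per recipient: 3·0.125·0.157 + 2·0.25·0.256 = 0.186875.
0.186875 < 0.49: the indirect benefit is less than the cost.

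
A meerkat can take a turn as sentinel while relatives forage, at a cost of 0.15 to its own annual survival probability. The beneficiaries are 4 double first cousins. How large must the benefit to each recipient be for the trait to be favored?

0.15

r to a double first cousin = 0.25 (double first cousins share both grandparent pairs — four paths of length 4: r = 4·(1/2)^4 = 1/4).
Hamilton's rule with n recipients of equal r: n·r·B > C, so B > C/(n·r) = 0.15/(4·0.25) = 0.15.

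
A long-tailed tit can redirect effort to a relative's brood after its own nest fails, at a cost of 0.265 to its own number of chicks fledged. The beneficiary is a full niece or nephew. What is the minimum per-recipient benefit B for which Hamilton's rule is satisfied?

r to a full niece or nephew = 1/4 (full aunt/uncle↔niece/nephew: two paths of length 3 through the shared grandparent pair: r = 2·(1/2)^3 = 1/4).
Hamilton's rule with n recipients of equal r: n·r·B > C, so B > C/(n·r) = 0.265/(1·0.25) = 1.06.

1.06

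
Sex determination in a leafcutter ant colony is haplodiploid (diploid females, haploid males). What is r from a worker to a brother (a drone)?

0.25

Her haploid brother carries none of their father's genes and a random half of their mother's genome; that half matches the maternal half of her own genome with probability 1/2: r = 1/2 · 1/2 = 1/4.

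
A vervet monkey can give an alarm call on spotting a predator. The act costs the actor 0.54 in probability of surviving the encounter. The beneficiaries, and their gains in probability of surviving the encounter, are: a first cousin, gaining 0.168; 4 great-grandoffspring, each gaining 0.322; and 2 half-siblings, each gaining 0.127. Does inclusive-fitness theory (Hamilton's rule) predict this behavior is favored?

Hamilton's rule: the trait is favored when the sum of r·B over every recipient exceeds the actor's cost C.
r to a first cousin = 0.125 (first cousins share one grandparent pair — two paths of length 4: r = 2·(1/2)^4 = 1/8).
r to a great-grandoffspring = 1/8 (three parent–offspring links: r = (1/2)^3 = 1/8).
r to a half-sibling = 1/4 (half-sibs share one parent — one path of length 2: r = (1/2)^2 = 1/4).
Summing one r·B term per recipient: 1·0.125·0.168 + 4·0.125·0.322 + 2·0.25·0.127 = 0.2455.
0.2455 < 0.54: the indirect benefit is less than the cost.

No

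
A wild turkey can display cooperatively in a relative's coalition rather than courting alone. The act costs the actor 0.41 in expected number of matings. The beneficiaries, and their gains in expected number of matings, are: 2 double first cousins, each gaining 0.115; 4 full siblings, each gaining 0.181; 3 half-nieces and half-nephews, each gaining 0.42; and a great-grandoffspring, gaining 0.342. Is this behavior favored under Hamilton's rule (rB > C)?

Yes

Hamilton's rule: the trait is favored when the sum of r·B over every recipient exceeds the actor's cost C.
r to a double first cousin = 1/4 (double first cousins share both grandparent pairs — four paths of length 4: r = 4·(1/2)^4 = 1/4).
r to a full sibling = 0.5 (full sibs share both parents — two paths of length 2: r = 2·(1/2)^2 = 1/2).
r to a half-niece or half-nephew = 1/8 (half-aunt/uncle↔niece/nephew: one path of length 3: r = (1/2)^3 = 1/8).
r to a great-grandoffspring = 0.125 (three parent–offspring links: r = (1/2)^3 = 1/8).
Summing one r·B term per recipient: 2·0.25·0.115 + 4·0.5·0.181 + 3·0.125·0.42 + 1·0.125·0.342 = 0.61975.
0.61975 > 0.41: the indirect benefit exceeds the cost.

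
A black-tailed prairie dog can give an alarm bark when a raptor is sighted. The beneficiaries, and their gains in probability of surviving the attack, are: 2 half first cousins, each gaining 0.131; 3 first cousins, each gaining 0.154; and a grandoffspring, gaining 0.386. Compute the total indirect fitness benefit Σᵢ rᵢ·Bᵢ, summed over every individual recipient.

0.170625

r to a half first cousin = 1/16 (half first cousins share one grandparent — one path of length 4: r = (1/2)^4 = 1/16).
r to a first cousin = 1/8 (first cousins share one grandparent pair — two paths of length 4: r = 2·(1/2)^4 = 1/8).
r to a grandoffspring = 0.25 (two parent–offspring links: r = (1/2)^2 = 1/4).
Summing one r·B term per recipient: 2·0.0625·0.131 + 3·0.125·0.154 + 1·0.25·0.386 = 0.170625.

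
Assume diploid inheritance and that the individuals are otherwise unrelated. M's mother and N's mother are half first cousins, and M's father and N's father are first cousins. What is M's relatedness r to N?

Relatedness sums over independent paths through distinct common ancestors.
M and N are related in two ways: half second cousins through their mothers (r = 1/64) and second cousins through their fathers (r = 1/32).
r = 1/64 + 1/32 = 3/64 = 0.046875.

0.046875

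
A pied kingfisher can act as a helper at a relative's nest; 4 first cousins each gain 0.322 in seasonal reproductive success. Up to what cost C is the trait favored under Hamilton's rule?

r to a first cousin = 1/8 (first cousins share one grandparent pair — two paths of length 4: r = 2·(1/2)^4 = 1/8).
Hamilton's rule: n·r·B > C, so the trait is favored while C < n·r·B = 4·0.125·0.322 = 0.161.

0.161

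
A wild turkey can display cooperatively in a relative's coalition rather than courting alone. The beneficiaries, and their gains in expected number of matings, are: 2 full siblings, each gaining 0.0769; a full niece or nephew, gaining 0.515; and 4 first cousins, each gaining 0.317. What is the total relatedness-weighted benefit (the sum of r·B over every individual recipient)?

0.36415

r to a full sibling = 1/2 (full sibs share both parents — two paths of length 2: r = 2·(1/2)^2 = 1/2).
r to a full niece or nephew = 1/4 (full aunt/uncle↔niece/nephew: two paths of length 3 through the shared grandparent pair: r = 2·(1/2)^3 = 1/4).
r to a first cousin = 1/8 (first cousins share one grandparent pair — two paths of length 4: r = 2·(1/2)^4 = 1/8).
Summing one r·B term per recipient: 2·0.5·0.0769 + 1·0.25·0.515 + 4·0.125·0.317 = 0.36415.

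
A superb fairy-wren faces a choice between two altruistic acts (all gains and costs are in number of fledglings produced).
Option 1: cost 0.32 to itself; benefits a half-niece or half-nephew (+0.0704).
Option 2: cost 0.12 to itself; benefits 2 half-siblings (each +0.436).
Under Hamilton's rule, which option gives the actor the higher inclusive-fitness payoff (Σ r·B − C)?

Option 1: r to a half-niece or half-nephew = 0.125.
Option 1: Σ r·B − C = (1·0.125·0.0704) − 0.32 = -0.3112.
Option 2: r to a half-sibling = 0.25.
Option 2: Σ r·B − C = (2·0.25·0.436) − 0.12 = 0.098.
Option 2 has the higher net inclusive-fitness payoff.

Option 2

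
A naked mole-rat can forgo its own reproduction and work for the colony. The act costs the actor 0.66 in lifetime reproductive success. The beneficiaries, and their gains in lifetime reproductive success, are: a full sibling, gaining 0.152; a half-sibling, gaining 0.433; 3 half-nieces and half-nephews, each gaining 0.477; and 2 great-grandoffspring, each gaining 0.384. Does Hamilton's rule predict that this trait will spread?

No

Hamilton's rule: the trait is favored when the sum of r·B over every recipient exceeds the actor's cost C.
r to a full sibling = 0.5 (full sibs share both parents — two paths of length 2: r = 2·(1/2)^2 = 1/2).
r to a half-sibling = 0.25 (half-sibs share one parent — one path of length 2: r = (1/2)^2 = 1/4).
r to a half-niece or half-nephew = 0.125 (half-aunt/uncle↔niece/nephew: one path of length 3: r = (1/2)^3 = 1/8).
r to a great-grandoffspring = 1/8 (three parent–offspring links: r = (1/2)^3 = 1/8).
Summing one r·B term per recipient: 1·0.5·0.152 + 1·0.25·0.433 + 3·0.125·0.477 + 2·0.125·0.384 = 0.459125.
0.459125 < 0.66: the indirect benefit is less than the cost.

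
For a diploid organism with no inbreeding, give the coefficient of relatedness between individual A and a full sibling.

0.5

Full sibs share both parents — two paths of length 2: r = 2·(1/2)^2 = 1/2.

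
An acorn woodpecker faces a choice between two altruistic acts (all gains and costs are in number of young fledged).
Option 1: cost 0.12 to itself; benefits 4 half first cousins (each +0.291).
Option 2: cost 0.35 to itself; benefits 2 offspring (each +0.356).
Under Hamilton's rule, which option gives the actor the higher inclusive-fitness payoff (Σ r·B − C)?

Option 1: r to a half first cousin = 0.0625.
Option 1: Σ r·B − C = (4·0.0625·0.291) − 0.12 = -0.04725.
Option 2: r to an offspring = 0.5.
Option 2: Σ r·B − C = (2·0.5·0.356) − 0.35 = 0.006.
Option 2 has the higher net inclusive-fitness payoff.

Option 2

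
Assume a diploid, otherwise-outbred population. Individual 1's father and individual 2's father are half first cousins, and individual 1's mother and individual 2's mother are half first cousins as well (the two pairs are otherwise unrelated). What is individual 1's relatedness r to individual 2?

0.03125

Relatedness sums over independent paths through distinct common ancestors.
Individual 1 and individual 2 are related in two ways: half second cousins through their fathers (r = 1/64) and half second cousins through their mothers (r = 1/64).
r = 1/64 + 1/64 = 1/32 = 0.03125.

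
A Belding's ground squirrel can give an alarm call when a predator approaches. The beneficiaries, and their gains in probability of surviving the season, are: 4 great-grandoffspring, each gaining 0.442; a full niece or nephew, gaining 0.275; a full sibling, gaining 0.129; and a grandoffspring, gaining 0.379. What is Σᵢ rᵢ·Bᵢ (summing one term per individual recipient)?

0.449

r to a great-grandoffspring = 1/8 (three parent–offspring links: r = (1/2)^3 = 1/8).
r to a full niece or nephew = 1/4 (full aunt/uncle↔niece/nephew: two paths of length 3 through the shared grandparent pair: r = 2·(1/2)^3 = 1/4).
r to a full sibling = 1/2 (full sibs share both parents — two paths of length 2: r = 2·(1/2)^2 = 1/2).
r to a grandoffspring = 1/4 (two parent–offspring links: r = (1/2)^2 = 1/4).
Summing one r·B term per recipient: 4·0.125·0.442 + 1·0.25·0.275 + 1·0.5·0.129 + 1·0.25·0.379 = 0.449.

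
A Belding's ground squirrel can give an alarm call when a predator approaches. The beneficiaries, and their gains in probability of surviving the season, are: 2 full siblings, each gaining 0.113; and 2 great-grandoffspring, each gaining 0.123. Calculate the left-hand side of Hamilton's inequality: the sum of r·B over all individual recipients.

0.14375

r to a full sibling = 0.5 (full sibs share both parents — two paths of length 2: r = 2·(1/2)^2 = 1/2).
r to a great-grandoffspring = 1/8 (three parent–offspring links: r = (1/2)^3 = 1/8).
Summing one r·B term per recipient: 2·0.5·0.113 + 2·0.125·0.123 = 0.14375.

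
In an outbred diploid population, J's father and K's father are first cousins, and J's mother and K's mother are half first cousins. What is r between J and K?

0.046875

Wright's path rule: contributions from independent ancestry routes add.
J and K are related in two ways: second cousins through their fathers (r = 1/32) and half second cousins through their mothers (r = 1/64).
r = 1/32 + 1/64 = 0.046875.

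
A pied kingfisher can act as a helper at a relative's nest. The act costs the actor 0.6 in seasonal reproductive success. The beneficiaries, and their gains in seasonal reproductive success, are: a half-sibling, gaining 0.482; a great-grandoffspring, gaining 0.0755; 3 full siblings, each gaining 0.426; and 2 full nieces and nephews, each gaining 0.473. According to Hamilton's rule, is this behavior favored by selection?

Hamilton's rule: the trait is favored when the sum of r·B over every recipient exceeds the actor's cost C.
r to a half-sibling = 0.25 (half-sibs share one parent — one path of length 2: r = (1/2)^2 = 1/4).
r to a great-grandoffspring = 1/8 (three parent–offspring links: r = (1/2)^3 = 1/8).
r to a full sibling = 1/2 (full sibs share both parents — two paths of length 2: r = 2·(1/2)^2 = 1/2).
r to a full niece or nephew = 1/4 (full aunt/uncle↔niece/nephew: two paths of length 3 through the shared grandparent pair: r = 2·(1/2)^3 = 1/4).
Summing one r·B term per recipient: 1·0.25·0.482 + 1·0.125·0.0755 + 3·0.5·0.426 + 2·0.25·0.473 = 1.0054375.
1.0054375 > 0.6: the indirect benefit exceeds the cost.

Yes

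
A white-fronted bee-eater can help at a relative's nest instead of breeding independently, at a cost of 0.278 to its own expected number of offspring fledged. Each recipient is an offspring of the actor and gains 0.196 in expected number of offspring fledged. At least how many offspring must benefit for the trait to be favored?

r to an offspring = 0.5 (one parent–offspring link: r = (1/2)^1 = 1/2).
Hamilton's rule: n·r·B > C  ⇒  n > C/(r·B) = 0.278/(0.5·0.196) = 2.837.
The smallest integer exceeding 2.837 is 3.

3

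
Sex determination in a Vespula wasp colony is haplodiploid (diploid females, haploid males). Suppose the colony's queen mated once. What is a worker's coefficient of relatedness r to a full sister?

Haplodiploid full sisters inherit their father's entire haploid genome identically (contributing 1/2) and on average half of their mother's contribution (1/2 · 1/2 = 1/4); r = 1/2 + 1/4 = 3/4.

0.75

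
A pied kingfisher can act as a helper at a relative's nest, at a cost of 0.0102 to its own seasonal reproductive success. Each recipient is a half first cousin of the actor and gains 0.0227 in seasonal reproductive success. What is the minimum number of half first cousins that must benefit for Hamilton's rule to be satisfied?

r to a half first cousin = 0.0625 (half first cousins share one grandparent — one path of length 4: r = (1/2)^4 = 1/16).
Hamilton's rule: n·r·B > C  ⇒  n > C/(r·B) = 0.0102/(0.0625·0.0227) = 7.189.
The smallest integer exceeding 7.189 is 8.

8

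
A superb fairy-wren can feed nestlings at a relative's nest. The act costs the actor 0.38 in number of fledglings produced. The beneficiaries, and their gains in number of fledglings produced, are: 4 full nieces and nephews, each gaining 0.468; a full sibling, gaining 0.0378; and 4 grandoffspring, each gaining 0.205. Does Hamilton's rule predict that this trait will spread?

Yes

Hamilton's rule: the trait is favored when the sum of r·B over every recipient exceeds the actor's cost C.
r to a full niece or nephew = 0.25 (full aunt/uncle↔niece/nephew: two paths of length 3 through the shared grandparent pair: r = 2·(1/2)^3 = 1/4).
r to a full sibling = 0.5 (full sibs share both parents — two paths of length 2: r = 2·(1/2)^2 = 1/2).
r to a grandoffspring = 0.25 (two parent–offspring links: r = (1/2)^2 = 1/4).
Summing one r·B term per recipient: 4·0.25·0.468 + 1·0.5·0.0378 + 4·0.25·0.205 = 0.6919.
0.6919 > 0.38: the indirect benefit exceeds the cost.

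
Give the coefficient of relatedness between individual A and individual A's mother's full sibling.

Each parent–offspring link contributes a factor of 1/2, and independent paths through distinct common ancestors add.
Full aunt/uncle↔niece/nephew: two paths of length 3 through the shared grandparent pair: r = 2·(1/2)^3 = 1/4.

0.25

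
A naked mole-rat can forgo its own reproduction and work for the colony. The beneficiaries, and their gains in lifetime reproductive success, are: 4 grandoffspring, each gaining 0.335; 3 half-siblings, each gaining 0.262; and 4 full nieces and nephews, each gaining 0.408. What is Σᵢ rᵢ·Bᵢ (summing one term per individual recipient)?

r to a grandoffspring = 1/4 (two parent–offspring links: r = (1/2)^2 = 1/4).
r to a half-sibling = 1/4 (half-sibs share one parent — one path of length 2: r = (1/2)^2 = 1/4).
r to a full niece or nephew = 1/4 (full aunt/uncle↔niece/nephew: two paths of length 3 through the shared grandparent pair: r = 2·(1/2)^3 = 1/4).
Summing one r·B term per recipient: 4·0.25·0.335 + 3·0.25·0.262 + 4·0.25·0.408 = 0.9395.

0.9395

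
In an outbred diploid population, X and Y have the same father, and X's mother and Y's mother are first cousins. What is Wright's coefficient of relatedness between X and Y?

Independent pedigree routes through distinct common ancestors add.
X and Y are related in two ways: half-sibs through their shared father (r = 1/4) and second cousins through their mothers (r = 1/32).
r = 1/4 + 1/32 = 0.28125.

0.28125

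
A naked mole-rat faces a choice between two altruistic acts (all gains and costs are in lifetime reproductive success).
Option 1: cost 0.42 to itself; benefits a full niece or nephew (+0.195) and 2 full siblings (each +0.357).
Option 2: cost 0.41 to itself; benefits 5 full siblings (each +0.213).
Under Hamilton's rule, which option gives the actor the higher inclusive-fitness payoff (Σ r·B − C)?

Option 2

Option 1: r to a full niece or nephew = 0.25.
Option 1: r to a full sibling = 0.5.
Option 1: Σ r·B − C = (1·0.25·0.195 + 2·0.5·0.357) − 0.42 = -0.01425.
Option 2: r to a full sibling = 0.5.
Option 2: Σ r·B − C = (5·0.5·0.213) − 0.41 = 0.1225.
Option 2 has the higher net inclusive-fitness payoff.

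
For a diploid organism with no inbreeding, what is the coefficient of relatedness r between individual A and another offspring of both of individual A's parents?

0.5

Each parent–offspring link contributes a factor of 1/2, and independent paths through distinct common ancestors add.
Full sibs share both parents — two paths of length 2: r = 2·(1/2)^2 = 1/2.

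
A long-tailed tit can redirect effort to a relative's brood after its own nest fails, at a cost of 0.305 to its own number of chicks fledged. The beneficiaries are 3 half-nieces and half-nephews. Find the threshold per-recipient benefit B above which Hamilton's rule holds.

r to a half-niece or half-nephew = 1/8 (half-aunt/uncle↔niece/nephew: one path of length 3: r = (1/2)^3 = 1/8).
Hamilton's rule with n recipients of equal r: n·r·B > C, so B > C/(n·r) = 0.305/(3·0.125) = 0.8133.

0.8133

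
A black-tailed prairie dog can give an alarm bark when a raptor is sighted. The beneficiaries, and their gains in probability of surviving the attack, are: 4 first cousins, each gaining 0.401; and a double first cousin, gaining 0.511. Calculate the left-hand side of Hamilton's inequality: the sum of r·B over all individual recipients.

r to a first cousin = 1/8 (first cousins share one grandparent pair — two paths of length 4: r = 2·(1/2)^4 = 1/8).
r to a double first cousin = 0.25 (double first cousins share both grandparent pairs — four paths of length 4: r = 4·(1/2)^4 = 1/4).
Summing one r·B term per recipient: 4·0.125·0.401 + 1·0.25·0.511 = 0.32825.

0.32825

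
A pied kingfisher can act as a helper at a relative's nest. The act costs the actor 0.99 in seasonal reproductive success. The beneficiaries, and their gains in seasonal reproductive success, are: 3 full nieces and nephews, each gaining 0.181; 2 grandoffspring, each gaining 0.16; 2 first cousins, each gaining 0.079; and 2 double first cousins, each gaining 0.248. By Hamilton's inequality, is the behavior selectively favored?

Hamilton's rule: the trait is favored when the sum of r·B over every recipient exceeds the actor's cost C.
r to a full niece or nephew = 0.25 (full aunt/uncle↔niece/nephew: two paths of length 3 through the shared grandparent pair: r = 2·(1/2)^3 = 1/4).
r to a grandoffspring = 0.25 (two parent–offspring links: r = (1/2)^2 = 1/4).
r to a first cousin = 1/8 (first cousins share one grandparent pair — two paths of length 4: r = 2·(1/2)^4 = 1/8).
r to a double first cousin = 1/4 (double first cousins share both grandparent pairs — four paths of length 4: r = 4·(1/2)^4 = 1/4).
Summing one r·B term per recipient: 3·0.25·0.181 + 2·0.25·0.16 + 2·0.125·0.079 + 2·0.25·0.248 = 0.3595.
0.3595 < 0.99: the indirect benefit is less than the cost.

No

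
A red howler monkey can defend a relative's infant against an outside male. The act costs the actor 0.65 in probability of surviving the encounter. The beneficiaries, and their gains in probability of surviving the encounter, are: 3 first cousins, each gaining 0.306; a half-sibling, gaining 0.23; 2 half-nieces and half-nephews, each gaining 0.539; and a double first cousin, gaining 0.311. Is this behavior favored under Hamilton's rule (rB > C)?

Hamilton's rule: the trait is favored when the sum of r·B over every recipient exceeds the actor's cost C.
r to a first cousin = 0.125 (first cousins share one grandparent pair — two paths of length 4: r = 2·(1/2)^4 = 1/8).
r to a half-sibling = 1/4 (half-sibs share one parent — one path of length 2: r = (1/2)^2 = 1/4).
r to a half-niece or half-nephew = 1/8 (half-aunt/uncle↔niece/nephew: one path of length 3: r = (1/2)^3 = 1/8).
r to a double first cousin = 1/4 (double first cousins share both grandparent pairs — four paths of length 4: r = 4·(1/2)^4 = 1/4).
Summing one r·B term per recipient: 3·0.125·0.306 + 1·0.25·0.23 + 2·0.125·0.539 + 1·0.25·0.311 = 0.38475.
0.38475 < 0.65: the indirect benefit is less than the cost.

No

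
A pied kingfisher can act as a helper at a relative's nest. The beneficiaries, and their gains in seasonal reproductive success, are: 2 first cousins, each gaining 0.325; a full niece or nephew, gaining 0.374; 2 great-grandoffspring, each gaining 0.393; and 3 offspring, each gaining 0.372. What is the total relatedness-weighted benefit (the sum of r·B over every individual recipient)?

r to a first cousin = 1/8 (first cousins share one grandparent pair — two paths of length 4: r = 2·(1/2)^4 = 1/8).
r to a full niece or nephew = 1/4 (full aunt/uncle↔niece/nephew: two paths of length 3 through the shared grandparent pair: r = 2·(1/2)^3 = 1/4).
r to a great-grandoffspring = 0.125 (three parent–offspring links: r = (1/2)^3 = 1/8).
r to an offspring = 1/2 (one parent–offspring link: r = (1/2)^1 = 1/2).
Summing one r·B term per recipient: 2·0.125·0.325 + 1·0.25·0.374 + 2·0.125·0.393 + 3·0.5·0.372 = 0.831.

0.831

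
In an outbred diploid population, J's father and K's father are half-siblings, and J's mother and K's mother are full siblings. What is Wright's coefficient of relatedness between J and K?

Relatedness sums over independent paths through distinct common ancestors.
J and K are related in two ways: half first cousins through their fathers (r = 1/16) and first cousins through their mothers (r = 1/8).
r = 1/16 + 1/8 = 3/16 = 0.1875.

0.1875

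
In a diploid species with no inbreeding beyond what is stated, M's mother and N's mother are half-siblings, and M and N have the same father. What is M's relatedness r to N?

0.3125

Relatedness sums over independent paths through distinct common ancestors.
M and N are related in two ways: half first cousins through their mothers (r = 1/16) and half-sibs through their shared father (r = 1/4).
r = 1/16 + 1/4 = 0.3125.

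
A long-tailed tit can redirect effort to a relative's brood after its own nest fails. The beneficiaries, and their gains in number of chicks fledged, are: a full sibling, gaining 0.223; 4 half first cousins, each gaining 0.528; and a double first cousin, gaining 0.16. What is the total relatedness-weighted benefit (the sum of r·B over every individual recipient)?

0.2835

r to a full sibling = 0.5 (full sibs share both parents — two paths of length 2: r = 2·(1/2)^2 = 1/2).
r to a half first cousin = 1/16 (half first cousins share one grandparent — one path of length 4: r = (1/2)^4 = 1/16).
r to a double first cousin = 1/4 (double first cousins share both grandparent pairs — four paths of length 4: r = 4·(1/2)^4 = 1/4).
Summing one r·B term per recipient: 1·0.5·0.223 + 4·0.0625·0.528 + 1·0.25·0.16 = 0.2835.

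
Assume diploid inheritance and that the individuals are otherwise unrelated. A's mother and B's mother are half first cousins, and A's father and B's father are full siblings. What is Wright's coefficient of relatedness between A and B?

Independent pedigree routes through distinct common ancestors add.
A and B are related in two ways: half second cousins through their mothers (r = 1/64) and first cousins through their fathers (r = 1/8).
r = 1/64 + 1/8 = 0.140625.

0.140625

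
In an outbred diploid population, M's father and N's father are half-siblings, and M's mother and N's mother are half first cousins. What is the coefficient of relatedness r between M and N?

0.078125

Wright's path rule: contributions from independent ancestry routes add.
M and N are related in two ways: half first cousins through their fathers (r = 1/16) and half second cousins through their mothers (r = 1/64).
r = 1/16 + 1/64 = 5/64 = 0.078125.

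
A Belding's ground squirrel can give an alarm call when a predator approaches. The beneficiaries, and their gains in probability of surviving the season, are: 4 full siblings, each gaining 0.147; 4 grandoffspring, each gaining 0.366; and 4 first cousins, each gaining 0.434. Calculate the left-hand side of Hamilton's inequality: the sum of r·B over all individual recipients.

r to a full sibling = 0.5 (full sibs share both parents — two paths of length 2: r = 2·(1/2)^2 = 1/2).
r to a grandoffspring = 1/4 (two parent–offspring links: r = (1/2)^2 = 1/4).
r to a first cousin = 0.125 (first cousins share one grandparent pair — two paths of length 4: r = 2·(1/2)^4 = 1/8).
Summing one r·B term per recipient: 4·0.5·0.147 + 4·0.25·0.366 + 4·0.125·0.434 = 0.877.

0.877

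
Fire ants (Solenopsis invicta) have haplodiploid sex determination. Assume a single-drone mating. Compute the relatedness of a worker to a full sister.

0.75

Haplodiploid full sisters inherit their father's entire haploid genome identically (contributing 1/2) and on average half of their mother's contribution (1/2 · 1/2 = 1/4); r = 1/2 + 1/4 = 3/4.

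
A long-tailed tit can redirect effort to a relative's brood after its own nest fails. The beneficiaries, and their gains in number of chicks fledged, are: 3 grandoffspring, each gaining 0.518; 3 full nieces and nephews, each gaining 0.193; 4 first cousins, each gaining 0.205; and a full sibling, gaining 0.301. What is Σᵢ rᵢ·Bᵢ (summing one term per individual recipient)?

r to a grandoffspring = 1/4 (two parent–offspring links: r = (1/2)^2 = 1/4).
r to a full niece or nephew = 0.25 (full aunt/uncle↔niece/nephew: two paths of length 3 through the shared grandparent pair: r = 2·(1/2)^3 = 1/4).
r to a first cousin = 1/8 (first cousins share one grandparent pair — two paths of length 4: r = 2·(1/2)^4 = 1/8).
r to a full sibling = 1/2 (full sibs share both parents — two paths of length 2: r = 2·(1/2)^2 = 1/2).
Summing one r·B term per recipient: 3·0.25·0.518 + 3·0.25·0.193 + 4·0.125·0.205 + 1·0.5·0.301 = 0.78625.

0.78625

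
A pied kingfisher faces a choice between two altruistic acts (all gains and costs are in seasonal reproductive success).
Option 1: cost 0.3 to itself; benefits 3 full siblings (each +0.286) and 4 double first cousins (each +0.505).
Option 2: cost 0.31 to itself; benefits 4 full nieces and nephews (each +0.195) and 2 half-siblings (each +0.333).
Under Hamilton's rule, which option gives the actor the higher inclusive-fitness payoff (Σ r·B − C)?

Option 1: r to a full sibling = 0.5.
Option 1: r to a double first cousin = 0.25.
Option 1: Σ r·B − C = (3·0.5·0.286 + 4·0.25·0.505) − 0.3 = 0.634.
Option 2: r to a full niece or nephew = 0.25.
Option 2: r to a half-sibling = 0.25.
Option 2: Σ r·B − C = (4·0.25·0.195 + 2·0.25·0.333) − 0.31 = 0.0515.
Option 1 has the higher net inclusive-fitness payoff.

Option 1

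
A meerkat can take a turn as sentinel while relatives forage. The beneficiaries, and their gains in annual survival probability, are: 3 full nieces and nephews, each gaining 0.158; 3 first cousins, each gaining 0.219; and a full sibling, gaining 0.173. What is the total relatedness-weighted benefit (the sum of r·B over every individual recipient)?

r to a full niece or nephew = 1/4 (full aunt/uncle↔niece/nephew: two paths of length 3 through the shared grandparent pair: r = 2·(1/2)^3 = 1/4).
r to a first cousin = 0.125 (first cousins share one grandparent pair — two paths of length 4: r = 2·(1/2)^4 = 1/8).
r to a full sibling = 0.5 (full sibs share both parents — two paths of length 2: r = 2·(1/2)^2 = 1/2).
Summing one r·B term per recipient: 3·0.25·0.158 + 3·0.125·0.219 + 1·0.5·0.173 = 0.287125.

0.287125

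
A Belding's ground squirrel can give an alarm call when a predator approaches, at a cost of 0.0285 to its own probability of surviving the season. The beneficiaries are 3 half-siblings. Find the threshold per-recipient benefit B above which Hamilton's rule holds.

r to a half-sibling = 1/4 (half-sibs share one parent — one path of length 2: r = (1/2)^2 = 1/4).
Hamilton's rule with n recipients of equal r: n·r·B > C, so B > C/(n·r) = 0.0285/(3·0.25) = 0.038.

0.038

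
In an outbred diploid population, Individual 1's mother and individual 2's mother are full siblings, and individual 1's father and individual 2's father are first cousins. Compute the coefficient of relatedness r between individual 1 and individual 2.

0.15625

Relatedness sums over independent paths through distinct common ancestors.
Individual 1 and individual 2 are related in two ways: first cousins through their mothers (r = 1/8) and second cousins through their fathers (r = 1/32).
r = 1/8 + 1/32 = 0.15625.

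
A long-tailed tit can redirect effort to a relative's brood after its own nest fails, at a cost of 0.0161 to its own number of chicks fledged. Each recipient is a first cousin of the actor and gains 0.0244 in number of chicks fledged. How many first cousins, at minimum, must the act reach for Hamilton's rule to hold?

6

r to a first cousin = 0.125 (first cousins share one grandparent pair — two paths of length 4: r = 2·(1/2)^4 = 1/8).
Hamilton's rule: n·r·B > C  ⇒  n > C/(r·B) = 0.0161/(0.125·0.0244) = 5.279.
The smallest integer exceeding 5.279 is 6.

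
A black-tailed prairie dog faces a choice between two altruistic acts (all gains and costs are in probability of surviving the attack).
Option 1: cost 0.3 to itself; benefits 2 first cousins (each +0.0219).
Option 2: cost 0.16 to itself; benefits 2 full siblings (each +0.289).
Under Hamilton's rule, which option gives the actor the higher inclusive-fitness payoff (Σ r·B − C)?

Option 2

Option 1: r to a first cousin = 0.125.
Option 1: Σ r·B − C = (2·0.125·0.0219) − 0.3 = -0.294525.
Option 2: r to a full sibling = 0.5.
Option 2: Σ r·B − C = (2·0.5·0.289) − 0.16 = 0.129.
Option 2 has the higher net inclusive-fitness payoff.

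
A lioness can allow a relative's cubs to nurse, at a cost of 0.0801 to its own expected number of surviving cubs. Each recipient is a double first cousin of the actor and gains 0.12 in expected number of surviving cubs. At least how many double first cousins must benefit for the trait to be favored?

3

r to a double first cousin = 0.25 (double first cousins share both grandparent pairs — four paths of length 4: r = 4·(1/2)^4 = 1/4).
Hamilton's rule: n·r·B > C  ⇒  n > C/(r·B) = 0.0801/(0.25·0.12) = 2.67.
The smallest integer exceeding 2.67 is 3.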